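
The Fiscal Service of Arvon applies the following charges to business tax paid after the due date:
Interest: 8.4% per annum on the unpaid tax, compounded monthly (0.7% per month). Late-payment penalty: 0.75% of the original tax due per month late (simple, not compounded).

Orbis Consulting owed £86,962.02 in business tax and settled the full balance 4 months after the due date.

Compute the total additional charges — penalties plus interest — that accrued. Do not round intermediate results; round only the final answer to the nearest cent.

Late-payment penalty = 0.75% × £86,962.02 × 4 mo = £2,608.86…
Interest: £86,962.02 × ((1 + 0.007)^4 − 1) = £86,962.02 × 0.0282954… = £2,460.6229…
Penalties + interest = £2,608.8606 + £2,460.6229… = £5,069.48

£5,069.48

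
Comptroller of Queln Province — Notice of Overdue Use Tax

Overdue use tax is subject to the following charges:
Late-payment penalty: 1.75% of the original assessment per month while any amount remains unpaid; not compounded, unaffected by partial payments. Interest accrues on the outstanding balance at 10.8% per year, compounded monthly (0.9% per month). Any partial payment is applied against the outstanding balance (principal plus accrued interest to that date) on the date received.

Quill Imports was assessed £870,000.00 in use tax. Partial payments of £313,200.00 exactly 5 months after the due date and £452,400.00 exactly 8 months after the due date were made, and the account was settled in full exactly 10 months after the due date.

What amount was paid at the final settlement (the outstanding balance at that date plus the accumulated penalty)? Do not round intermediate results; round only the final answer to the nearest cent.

£315,668.64

Balance at month 5: £870,000.0000 × (1 + 0.009)^5 = £909,861.0709…
After £313,200.00 payment: £909,861.0709… − £313,200.00 = £596,661.0709…
Balance at month 8: £596,661.0709… × (1 + 0.009)^3 = £612,916.3434…
After £452,400.00 payment: £612,916.3434… − £452,400.00 = £160,516.3434…
Balance at month 10: £160,516.3434… × (1 + 0.009)^2 = £163,418.6394…
Penalty: 10 × 1.75% × £870,000.00 = £152,250.00
Final settlement = outstanding balance + penalty = £163,418.6394… + £152,250.00 = £315,668.64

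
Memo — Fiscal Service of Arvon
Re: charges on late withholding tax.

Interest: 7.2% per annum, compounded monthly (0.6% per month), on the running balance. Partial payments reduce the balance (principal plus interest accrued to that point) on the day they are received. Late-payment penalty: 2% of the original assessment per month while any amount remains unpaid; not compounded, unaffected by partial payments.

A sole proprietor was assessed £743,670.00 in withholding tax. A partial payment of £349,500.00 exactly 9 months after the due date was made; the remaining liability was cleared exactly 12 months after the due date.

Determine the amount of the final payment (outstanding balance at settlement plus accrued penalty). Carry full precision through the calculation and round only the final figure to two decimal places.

£621,669.00

Balance at month 9: £743,670.0000 × (1 + 0.006)^9 = £784,805.5916…
After £349,500.00 payment: £784,805.5916… − £349,500.00 = £435,305.5916…
Balance at month 12: £435,305.5916… × (1 + 0.006)^3 = £443,188.1993…
Penalty: 12 × 2% × £743,670.00 = £178,480.80
Final settlement = outstanding balance + penalty = £443,188.1993… + £178,480.80 = £621,669.00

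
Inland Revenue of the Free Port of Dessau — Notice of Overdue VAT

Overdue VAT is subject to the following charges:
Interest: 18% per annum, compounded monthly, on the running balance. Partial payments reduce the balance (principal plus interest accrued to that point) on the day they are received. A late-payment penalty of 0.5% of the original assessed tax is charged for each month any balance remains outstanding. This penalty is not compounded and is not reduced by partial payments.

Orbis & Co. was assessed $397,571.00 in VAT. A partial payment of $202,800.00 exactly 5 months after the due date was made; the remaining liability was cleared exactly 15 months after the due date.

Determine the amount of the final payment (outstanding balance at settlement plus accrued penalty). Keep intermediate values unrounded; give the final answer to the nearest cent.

Monthly rate = 18% ÷ 12 = 1.5%
Balance at month 5: $397,571.0000 × (1 + 0.015)^5 = $428,296.8787…
After $202,800.00 payment: $428,296.8787… − $202,800.00 = $225,496.8787…
Balance at month 15: $225,496.8787… × (1 + 0.015)^10 = $261,698.3337…
Penalty: 15 × 0.5% × $397,571.00 = $29,817.83…
Final settlement = outstanding balance + penalty = $261,698.3337… + $29,817.83… = $291,516.16

$291,516.16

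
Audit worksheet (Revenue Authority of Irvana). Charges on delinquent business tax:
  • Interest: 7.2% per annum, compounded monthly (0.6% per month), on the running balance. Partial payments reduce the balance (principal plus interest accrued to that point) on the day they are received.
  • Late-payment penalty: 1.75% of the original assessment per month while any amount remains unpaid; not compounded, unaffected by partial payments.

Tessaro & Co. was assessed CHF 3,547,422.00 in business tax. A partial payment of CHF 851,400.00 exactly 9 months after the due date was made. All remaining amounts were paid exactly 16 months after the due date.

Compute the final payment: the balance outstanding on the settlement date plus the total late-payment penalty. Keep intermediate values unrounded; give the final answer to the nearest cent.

CHF 4,009,206.19

Balance at month 9: CHF 3,547,422.0000 × (1 + 0.006)^9 = CHF 3,743,645.1941…
After CHF 851,400.00 payment: CHF 3,743,645.1941… − CHF 851,400.00 = CHF 2,892,245.1941…
Balance at month 16: CHF 2,892,245.1941… × (1 + 0.006)^7 = CHF 3,015,928.0267…
Penalty: 16 × 1.75% × CHF 3,547,422.00 = CHF 993,278.16
Final settlement = outstanding balance + penalty = CHF 3,015,928.0267… + CHF 993,278.16 = CHF 4,009,206.19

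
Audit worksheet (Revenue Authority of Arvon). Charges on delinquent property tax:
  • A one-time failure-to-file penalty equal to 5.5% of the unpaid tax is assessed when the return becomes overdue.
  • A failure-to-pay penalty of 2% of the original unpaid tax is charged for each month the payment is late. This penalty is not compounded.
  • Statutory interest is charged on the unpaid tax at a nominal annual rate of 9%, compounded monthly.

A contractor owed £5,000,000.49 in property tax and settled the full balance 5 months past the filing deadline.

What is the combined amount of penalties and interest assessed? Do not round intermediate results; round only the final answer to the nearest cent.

£965,333.77

Failure-to-file penalty: 5.5% × £5,000,000.49 = £275,000.03…
Failure-to-pay penalty: 5 × 2% × £5,000,000.49 = £500,000.05…
Interest (9%/yr ÷ 12 = 0.75%/month): £5,000,000.49 × ((1 + 0.0075)^5 − 1) = £190,333.6916…
Penalties + interest = £775,000.0760… + £190,333.6916… = £965,333.77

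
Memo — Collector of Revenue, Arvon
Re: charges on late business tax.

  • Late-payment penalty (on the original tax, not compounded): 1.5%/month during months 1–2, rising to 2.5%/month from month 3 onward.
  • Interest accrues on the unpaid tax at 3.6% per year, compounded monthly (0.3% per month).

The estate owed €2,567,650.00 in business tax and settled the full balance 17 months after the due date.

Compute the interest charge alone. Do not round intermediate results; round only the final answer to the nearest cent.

€134,140.59

Interest: €2,567,650.00 × ((1 + 0.003)^17 − 1) = €2,567,650.00 × 0.0522426… = €134,140.5945…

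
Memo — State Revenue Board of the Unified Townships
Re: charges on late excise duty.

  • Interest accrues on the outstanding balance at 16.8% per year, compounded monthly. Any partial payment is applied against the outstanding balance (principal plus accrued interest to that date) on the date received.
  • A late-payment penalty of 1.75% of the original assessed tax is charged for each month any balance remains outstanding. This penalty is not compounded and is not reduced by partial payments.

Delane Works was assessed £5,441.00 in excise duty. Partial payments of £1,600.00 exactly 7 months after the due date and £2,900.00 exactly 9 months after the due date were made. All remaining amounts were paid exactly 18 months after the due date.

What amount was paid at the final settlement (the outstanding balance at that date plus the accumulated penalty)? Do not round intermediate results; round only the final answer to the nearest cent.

Monthly rate = 16.8% ÷ 12 = 1.4%
Balance at month 7: £5,441.0000 × (1 + 0.014)^7 = £5,997.1431…
After £1,600.00 payment: £5,997.1431… − £1,600.00 = £4,397.1431…
Balance at month 9: £4,397.1431… × (1 + 0.014)^2 = £4,521.1249…
After £2,900.00 payment: £4,521.1249… − £2,900.00 = £1,621.1249…
Balance at month 18: £1,621.1249… × (1 + 0.014)^9 = £1,837.2070…
Penalty: 18 × 1.75% × £5,441.00 = £1,713.92…
Final settlement = outstanding balance + penalty = £1,837.2070… + £1,713.92… = £3,551.12

£3,551.12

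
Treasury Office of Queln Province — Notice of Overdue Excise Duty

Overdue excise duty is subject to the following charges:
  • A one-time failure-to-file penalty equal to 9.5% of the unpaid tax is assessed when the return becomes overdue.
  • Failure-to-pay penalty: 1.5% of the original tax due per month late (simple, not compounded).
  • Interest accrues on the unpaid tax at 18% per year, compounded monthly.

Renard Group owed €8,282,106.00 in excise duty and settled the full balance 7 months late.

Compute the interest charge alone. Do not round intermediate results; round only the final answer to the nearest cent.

€909,747.21

Interest (18%/yr ÷ 12 = 1.5%/month): €8,282,106.00 × ((1 + 0.015)^7 − 1) = €909,747.2122…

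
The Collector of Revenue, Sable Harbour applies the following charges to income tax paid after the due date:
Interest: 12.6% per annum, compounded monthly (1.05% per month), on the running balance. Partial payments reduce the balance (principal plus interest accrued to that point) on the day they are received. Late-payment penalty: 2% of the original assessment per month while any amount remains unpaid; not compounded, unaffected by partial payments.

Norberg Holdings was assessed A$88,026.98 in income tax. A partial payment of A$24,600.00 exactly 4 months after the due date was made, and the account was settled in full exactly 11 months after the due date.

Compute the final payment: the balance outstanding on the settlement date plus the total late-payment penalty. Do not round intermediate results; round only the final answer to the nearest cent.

Balance at month 4: A$88,026.9800 × (1 + 0.0105)^4 = A$91,782.7517…
After A$24,600.00 payment: A$91,782.7517… − A$24,600.00 = A$67,182.7517…
Balance at month 11: A$67,182.7517… × (1 + 0.0105)^7 = A$72,278.9796…
Penalty: 11 × 2% × A$88,026.98 = A$19,365.94…
Final settlement = outstanding balance + penalty = A$72,278.9796… + A$19,365.94… = A$91,644.92

A$91,644.92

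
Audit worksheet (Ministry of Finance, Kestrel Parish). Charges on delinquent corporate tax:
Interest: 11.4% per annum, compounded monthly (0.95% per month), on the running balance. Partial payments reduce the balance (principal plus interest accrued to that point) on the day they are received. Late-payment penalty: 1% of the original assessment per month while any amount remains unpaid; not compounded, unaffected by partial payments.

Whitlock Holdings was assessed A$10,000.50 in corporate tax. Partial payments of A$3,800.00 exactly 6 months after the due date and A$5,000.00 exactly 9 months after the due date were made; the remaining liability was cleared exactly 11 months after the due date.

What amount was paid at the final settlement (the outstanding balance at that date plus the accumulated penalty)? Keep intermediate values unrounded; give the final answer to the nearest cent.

Balance at month 6: A$10,000.5000 × (1 + 0.0095)^6 = A$10,584.2394…
After A$3,800.00 payment: A$10,584.2394… − A$3,800.00 = A$6,784.2394…
Balance at month 9: A$6,784.2394… × (1 + 0.0095)^3 = A$6,979.4329…
After A$5,000.00 payment: A$6,979.4329… − A$5,000.00 = A$1,979.4329…
Balance at month 11: A$1,979.4329… × (1 + 0.0095)^2 = A$2,017.2207…
Penalty: 11 × 1% × A$10,000.50 = A$1,100.06…
Final settlement = outstanding balance + penalty = A$2,017.2207… + A$1,100.06… = A$3,117.28

A$3,117.28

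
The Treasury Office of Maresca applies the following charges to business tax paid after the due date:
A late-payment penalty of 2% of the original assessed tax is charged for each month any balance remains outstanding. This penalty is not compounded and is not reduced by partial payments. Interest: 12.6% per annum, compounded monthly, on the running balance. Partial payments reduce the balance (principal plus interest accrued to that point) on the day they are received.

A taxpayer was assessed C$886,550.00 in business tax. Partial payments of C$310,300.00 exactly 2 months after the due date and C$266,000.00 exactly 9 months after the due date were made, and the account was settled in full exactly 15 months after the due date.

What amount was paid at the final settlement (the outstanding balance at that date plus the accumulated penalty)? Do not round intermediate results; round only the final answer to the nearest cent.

C$664,257.61

Monthly rate = 12.6% ÷ 12 = 1.05%
Balance at month 2: C$886,550.0000 × (1 + 0.0105)^2 = C$905,265.2921…
After C$310,300.00 payment: C$905,265.2921… − C$310,300.00 = C$594,965.2921…
Balance at month 9: C$594,965.2921… × (1 + 0.0105)^7 = C$640,097.0954…
After C$266,000.00 payment: C$640,097.0954… − C$266,000.00 = C$374,097.0954…
Balance at month 15: C$374,097.0954… × (1 + 0.0105)^6 = C$398,292.6052…
Penalty: 15 × 2% × C$886,550.00 = C$265,965.00
Final settlement = outstanding balance + penalty = C$398,292.6052… + C$265,965.00 = C$664,257.61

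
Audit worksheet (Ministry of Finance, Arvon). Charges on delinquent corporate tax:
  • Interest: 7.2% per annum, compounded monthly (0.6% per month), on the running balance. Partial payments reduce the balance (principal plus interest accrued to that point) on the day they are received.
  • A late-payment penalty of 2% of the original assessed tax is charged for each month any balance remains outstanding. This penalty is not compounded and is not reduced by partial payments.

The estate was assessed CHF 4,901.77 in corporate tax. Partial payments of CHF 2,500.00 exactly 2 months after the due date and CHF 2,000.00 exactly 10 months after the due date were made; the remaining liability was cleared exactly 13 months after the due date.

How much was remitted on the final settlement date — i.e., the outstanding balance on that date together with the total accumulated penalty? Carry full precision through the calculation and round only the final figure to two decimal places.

CHF 1,866.38

Balance at month 2: CHF 4,901.7700 × (1 + 0.006)^2 = CHF 4,960.7677…
After CHF 2,500.00 payment: CHF 4,960.7677… − CHF 2,500.00 = CHF 2,460.7677…
Balance at month 10: CHF 2,460.7677… × (1 + 0.006)^8 = CHF 2,581.3950…
After CHF 2,000.00 payment: CHF 2,581.3950… − CHF 2,000.00 = CHF 581.3950…
Balance at month 13: CHF 581.3950… × (1 + 0.006)^3 = CHF 591.9230…
Penalty: 13 × 2% × CHF 4,901.77 = CHF 1,274.46…
Final settlement = outstanding balance + penalty = CHF 591.9230… + CHF 1,274.46… = CHF 1,866.38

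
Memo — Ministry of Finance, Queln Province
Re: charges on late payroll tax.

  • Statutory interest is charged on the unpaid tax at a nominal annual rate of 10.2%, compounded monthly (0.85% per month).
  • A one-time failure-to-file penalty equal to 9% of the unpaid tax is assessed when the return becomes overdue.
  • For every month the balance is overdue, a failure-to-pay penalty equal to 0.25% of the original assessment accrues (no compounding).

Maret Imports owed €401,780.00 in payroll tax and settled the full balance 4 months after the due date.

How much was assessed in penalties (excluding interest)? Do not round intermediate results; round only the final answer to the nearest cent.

Failure-to-file penalty: 9% × €401,780.00 = €36,160.20
Failure-to-pay penalty: 4 × 0.25% × €401,780.00 = €4,017.80
Total penalty = €36,160.20 + €4,017.80 = €40,178.00

€40,178.00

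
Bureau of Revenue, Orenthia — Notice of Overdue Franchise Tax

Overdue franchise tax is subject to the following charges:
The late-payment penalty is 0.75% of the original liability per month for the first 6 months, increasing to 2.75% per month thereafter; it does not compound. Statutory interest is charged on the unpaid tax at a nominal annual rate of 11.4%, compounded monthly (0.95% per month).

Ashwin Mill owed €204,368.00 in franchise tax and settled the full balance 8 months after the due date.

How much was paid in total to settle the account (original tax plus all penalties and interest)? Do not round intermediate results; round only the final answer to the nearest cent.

€240,863.14

Penalty, months 1–6: 6 × 0.75% × €204,368.00 = €9,196.56
Penalty, months 7–8: 2 × 2.75% × €204,368.00 = €11,240.24
Interest: €204,368.00 × ((1 + 0.0095)^8 − 1) = €204,368.00 × 0.0785756… = €16,058.3357…
Total = €204,368.00 + €20,436.8000 + €16,058.3357… = €240,863.14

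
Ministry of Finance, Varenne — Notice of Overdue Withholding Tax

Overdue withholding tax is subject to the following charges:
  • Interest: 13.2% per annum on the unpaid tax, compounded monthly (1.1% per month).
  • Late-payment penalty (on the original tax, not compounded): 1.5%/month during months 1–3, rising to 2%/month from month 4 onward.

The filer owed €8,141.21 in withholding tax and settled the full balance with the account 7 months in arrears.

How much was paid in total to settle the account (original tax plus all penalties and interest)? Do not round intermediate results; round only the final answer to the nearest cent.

€9,806.80

Penalty, months 1–3: 3 × 1.5% × €8,141.21 = €366.35…
Penalty, months 4–7: 4 × 2% × €8,141.21 = €651.30…
Interest: €8,141.21 × ((1 + 0.011)^7 − 1) = €8,141.21 × 0.0795881… = €647.9434…
Total = €8,141.21 + €1,017.6513… + €647.9434… = €9,806.80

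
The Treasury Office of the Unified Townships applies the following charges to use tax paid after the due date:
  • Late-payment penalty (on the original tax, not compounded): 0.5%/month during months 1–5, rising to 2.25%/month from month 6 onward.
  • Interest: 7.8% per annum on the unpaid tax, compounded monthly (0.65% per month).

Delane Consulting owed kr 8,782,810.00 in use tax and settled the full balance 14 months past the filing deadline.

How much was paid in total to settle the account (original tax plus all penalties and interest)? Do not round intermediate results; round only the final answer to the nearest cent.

Penalty, months 1–5: 5 × 0.5% × kr 8,782,810.00 = kr 219,570.25
Penalty, months 6–14: 9 × 2.25% × kr 8,782,810.00 = kr 1,778,519.03…
Interest: kr 8,782,810.00 × ((1 + 0.0065)^14 − 1) = kr 8,782,810.00 × 0.0949465… = kr 833,897.2787…
Total = kr 8,782,810.00 + kr 1,998,089.2750 + kr 833,897.2787… = kr 11,614,796.55

kr 11,614,796.55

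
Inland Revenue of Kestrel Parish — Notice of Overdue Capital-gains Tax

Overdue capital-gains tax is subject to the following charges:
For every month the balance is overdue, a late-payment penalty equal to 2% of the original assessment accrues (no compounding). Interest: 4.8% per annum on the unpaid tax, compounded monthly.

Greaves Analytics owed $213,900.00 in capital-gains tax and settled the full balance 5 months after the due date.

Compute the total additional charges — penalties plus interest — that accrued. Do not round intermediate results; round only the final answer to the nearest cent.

Late-payment penalty: 5 × 2% × $213,900.00 = $21,390.00
Interest (4.8%/yr ÷ 12 = 0.4%/month): $213,900.00 × ((1 + 0.004)^5 − 1) = $4,312.3612…
Penalties + interest = $21,390.0000 + $4,312.3612… = $25,702.36

$25,702.36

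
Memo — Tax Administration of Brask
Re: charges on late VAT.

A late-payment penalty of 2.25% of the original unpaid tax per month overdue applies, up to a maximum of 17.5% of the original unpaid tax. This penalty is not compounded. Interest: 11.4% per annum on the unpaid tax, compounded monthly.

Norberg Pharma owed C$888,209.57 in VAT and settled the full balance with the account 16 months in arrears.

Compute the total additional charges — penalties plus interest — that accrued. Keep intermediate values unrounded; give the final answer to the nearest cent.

Penalty (uncapped): 16 × 2.25% × C$888,209.57 = C$319,755.45…; cap = 17.5% × C$888,209.57 = C$155,436.67… → penalty = C$155,436.67…
Interest (11.4%/yr ÷ 12 = 0.95%/month): C$888,209.57 × ((1 + 0.0095)^16 − 1) = C$145,067.0927…
Penalties + interest = C$155,436.6748… + C$145,067.0927… = C$300,503.77

C$300,503.77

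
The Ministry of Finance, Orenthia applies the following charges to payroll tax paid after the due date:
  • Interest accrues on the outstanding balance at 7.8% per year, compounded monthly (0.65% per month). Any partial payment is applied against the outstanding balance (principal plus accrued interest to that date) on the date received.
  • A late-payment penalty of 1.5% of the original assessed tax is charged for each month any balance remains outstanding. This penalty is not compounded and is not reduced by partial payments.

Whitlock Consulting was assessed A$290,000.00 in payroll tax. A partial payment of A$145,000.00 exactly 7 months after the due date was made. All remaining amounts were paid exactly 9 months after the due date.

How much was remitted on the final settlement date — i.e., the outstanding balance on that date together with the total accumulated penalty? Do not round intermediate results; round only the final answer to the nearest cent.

A$199,671.72

Balance at month 7: A$290,000.0000 × (1 + 0.0065)^7 = A$303,455.1081…
After A$145,000.00 payment: A$303,455.1081… − A$145,000.00 = A$158,455.1081…
Balance at month 9: A$158,455.1081… × (1 + 0.0065)^2 = A$160,521.7193…
Penalty: 9 × 1.5% × A$290,000.00 = A$39,150.00
Final settlement = outstanding balance + penalty = A$160,521.7193… + A$39,150.00 = A$199,671.72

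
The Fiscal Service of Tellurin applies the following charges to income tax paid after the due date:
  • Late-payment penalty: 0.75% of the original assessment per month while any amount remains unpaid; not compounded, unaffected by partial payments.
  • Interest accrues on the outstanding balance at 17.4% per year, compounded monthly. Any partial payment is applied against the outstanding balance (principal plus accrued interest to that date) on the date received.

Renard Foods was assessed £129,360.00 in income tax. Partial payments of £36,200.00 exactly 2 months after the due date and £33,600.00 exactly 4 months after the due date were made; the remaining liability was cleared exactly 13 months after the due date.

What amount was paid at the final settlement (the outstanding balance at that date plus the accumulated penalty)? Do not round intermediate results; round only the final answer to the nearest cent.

Monthly rate = 17.4% ÷ 12 = 1.45%
Balance at month 2: £129,360.0000 × (1 + 0.0145)^2 = £133,138.6379…
After £36,200.00 payment: £133,138.6379… − £36,200.00 = £96,938.6379…
Balance at month 4: £96,938.6379… × (1 + 0.0145)^2 = £99,770.2398…
After £33,600.00 payment: £99,770.2398… − £33,600.00 = £66,170.2398…
Balance at month 13: £66,170.2398… × (1 + 0.0145)^9 = £75,323.6178…
Penalty: 13 × 0.75% × £129,360.00 = £12,612.60
Final settlement = outstanding balance + penalty = £75,323.6178… + £12,612.60 = £87,936.22

£87,936.22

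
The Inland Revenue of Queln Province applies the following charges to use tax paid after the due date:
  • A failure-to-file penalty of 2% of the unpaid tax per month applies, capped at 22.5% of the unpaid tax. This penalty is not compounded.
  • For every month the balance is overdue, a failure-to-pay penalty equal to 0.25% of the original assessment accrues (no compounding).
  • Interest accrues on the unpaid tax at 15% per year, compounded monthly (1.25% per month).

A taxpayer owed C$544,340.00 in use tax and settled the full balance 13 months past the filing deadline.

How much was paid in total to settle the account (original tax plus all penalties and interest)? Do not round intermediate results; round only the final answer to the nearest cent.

C$779,910.73

Failure-to-file: 13 × 2% × C$544,340.00 = C$141,528.40, capped at 22.5% × C$544,340.00 = C$122,476.50
Failure-to-pay penalty = 0.25% × C$544,340.00 × 13 mo = C$17,691.05
Interest: C$544,340.00 × ((1 + 0.0125)^13 − 1) = C$544,340.00 × 0.1752639… = C$95,403.1781…
Total = C$544,340.00 + C$140,167.5500 + C$95,403.1781… = C$779,910.73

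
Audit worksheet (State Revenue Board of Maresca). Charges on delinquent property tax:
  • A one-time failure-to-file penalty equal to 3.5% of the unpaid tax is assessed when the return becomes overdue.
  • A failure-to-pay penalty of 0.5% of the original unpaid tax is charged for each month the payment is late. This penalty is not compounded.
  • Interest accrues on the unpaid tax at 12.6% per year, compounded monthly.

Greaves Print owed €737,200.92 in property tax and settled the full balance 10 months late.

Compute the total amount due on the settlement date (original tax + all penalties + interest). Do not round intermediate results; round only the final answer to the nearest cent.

Failure-to-file penalty: 3.5% × €737,200.92 = €25,802.03…
Failure-to-pay penalty = 0.5% × €737,200.92 × 10 mo = €36,860.05…
Interest (12.6%/yr ÷ 12 = 1.05%/month): €737,200.92 × ((1 + 0.0105)^10 − 1) = €81,167.8486…
Total = €737,200.92 + €62,662.0782 + €81,167.8486… = €881,030.85

€881,030.85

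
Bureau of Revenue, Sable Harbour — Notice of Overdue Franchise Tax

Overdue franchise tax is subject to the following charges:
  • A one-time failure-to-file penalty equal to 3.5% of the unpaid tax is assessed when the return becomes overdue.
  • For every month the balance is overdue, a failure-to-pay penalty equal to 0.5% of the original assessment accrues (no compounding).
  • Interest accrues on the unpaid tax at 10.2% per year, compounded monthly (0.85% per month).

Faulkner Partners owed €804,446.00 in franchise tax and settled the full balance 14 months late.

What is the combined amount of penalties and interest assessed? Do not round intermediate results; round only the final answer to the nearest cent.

€185,669.04

Failure-to-file penalty: 3.5% × €804,446.00 = €28,155.61
Failure-to-pay penalty: 14 × 0.5% × €804,446.00 = €56,311.22
Interest: €804,446.00 × ((1 + 0.0085)^14 − 1) = €804,446.00 × 0.1258036… = €101,202.2082…
Penalties + interest = €84,466.8300 + €101,202.2082… = €185,669.04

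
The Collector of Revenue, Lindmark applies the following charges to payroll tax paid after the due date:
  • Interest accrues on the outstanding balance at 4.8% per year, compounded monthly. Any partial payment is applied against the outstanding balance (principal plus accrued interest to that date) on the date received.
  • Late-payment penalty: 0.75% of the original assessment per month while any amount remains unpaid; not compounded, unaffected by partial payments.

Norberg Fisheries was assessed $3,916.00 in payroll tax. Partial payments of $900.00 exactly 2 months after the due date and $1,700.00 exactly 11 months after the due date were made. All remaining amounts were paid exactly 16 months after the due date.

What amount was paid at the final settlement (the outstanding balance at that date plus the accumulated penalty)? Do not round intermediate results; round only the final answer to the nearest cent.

$1,958.20

Monthly rate = 4.8% ÷ 12 = 0.4%
Balance at month 2: $3,916.0000 × (1 + 0.004)^2 = $3,947.3907…
After $900.00 payment: $3,947.3907… − $900.00 = $3,047.3907…
Balance at month 11: $3,047.3907… × (1 + 0.004)^9 = $3,158.8685…
After $1,700.00 payment: $3,158.8685… − $1,700.00 = $1,458.8685…
Balance at month 16: $1,458.8685… × (1 + 0.004)^5 = $1,488.2802…
Penalty: 16 × 0.75% × $3,916.00 = $469.92
Final settlement = outstanding balance + penalty = $1,488.2802… + $469.92 = $1,958.20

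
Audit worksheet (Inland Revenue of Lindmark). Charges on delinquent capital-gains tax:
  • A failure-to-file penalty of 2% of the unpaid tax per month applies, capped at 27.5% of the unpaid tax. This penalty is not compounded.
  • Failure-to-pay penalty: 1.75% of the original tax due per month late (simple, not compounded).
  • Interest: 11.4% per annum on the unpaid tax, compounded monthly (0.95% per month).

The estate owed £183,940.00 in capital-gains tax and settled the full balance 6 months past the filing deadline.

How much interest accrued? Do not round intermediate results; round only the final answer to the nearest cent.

£10,736.77

Interest: £183,940.00 × ((1 + 0.0095)^6 − 1) = £183,940.00 × 0.0583710… = £10,736.7654…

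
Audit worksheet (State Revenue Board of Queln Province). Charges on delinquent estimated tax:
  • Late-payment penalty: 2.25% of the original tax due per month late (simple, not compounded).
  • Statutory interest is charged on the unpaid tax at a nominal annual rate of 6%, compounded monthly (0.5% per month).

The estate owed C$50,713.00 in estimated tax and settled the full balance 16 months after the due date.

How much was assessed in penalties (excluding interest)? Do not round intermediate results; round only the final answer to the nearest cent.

Late-payment penalty: 16 × 2.25% × C$50,713.00 = C$18,256.68

C$18,256.68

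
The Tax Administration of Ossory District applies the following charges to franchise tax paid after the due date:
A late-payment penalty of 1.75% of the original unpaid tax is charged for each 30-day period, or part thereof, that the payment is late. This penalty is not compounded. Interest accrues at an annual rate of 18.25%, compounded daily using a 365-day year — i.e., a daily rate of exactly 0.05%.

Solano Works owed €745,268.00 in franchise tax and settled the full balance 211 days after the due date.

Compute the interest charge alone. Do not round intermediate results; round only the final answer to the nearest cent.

Interest: €745,268.00 × ((1 + 0.0005)^211 − 1) = €745,268.00 × 0.11123681… = €82,901.2312…

€82,901.23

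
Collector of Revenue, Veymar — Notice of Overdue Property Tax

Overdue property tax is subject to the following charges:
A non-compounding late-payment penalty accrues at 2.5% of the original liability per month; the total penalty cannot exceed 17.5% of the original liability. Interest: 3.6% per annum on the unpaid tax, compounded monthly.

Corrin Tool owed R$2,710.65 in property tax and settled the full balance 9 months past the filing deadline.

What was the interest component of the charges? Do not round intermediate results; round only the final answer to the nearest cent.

Interest (3.6%/yr ÷ 12 = 0.3%/month): R$2,710.65 × ((1 + 0.003)^9 − 1) = R$74.0720…

R$74.07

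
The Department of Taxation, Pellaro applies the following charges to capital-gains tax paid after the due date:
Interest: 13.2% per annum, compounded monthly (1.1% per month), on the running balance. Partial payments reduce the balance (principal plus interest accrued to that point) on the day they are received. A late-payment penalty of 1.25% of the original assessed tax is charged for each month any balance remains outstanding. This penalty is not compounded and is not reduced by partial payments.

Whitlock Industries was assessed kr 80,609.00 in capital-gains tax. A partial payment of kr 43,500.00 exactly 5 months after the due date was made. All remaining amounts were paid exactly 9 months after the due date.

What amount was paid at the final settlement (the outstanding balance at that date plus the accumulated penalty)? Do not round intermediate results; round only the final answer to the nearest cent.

Balance at month 5: kr 80,609.0000 × (1 + 0.011)^5 = kr 85,141.1107…
After kr 43,500.00 payment: kr 85,141.1107… − kr 43,500.00 = kr 41,641.1107…
Balance at month 9: kr 41,641.1107… × (1 + 0.011)^4 = kr 43,503.7733…
Penalty: 9 × 1.25% × kr 80,609.00 = kr 9,068.51…
Final settlement = outstanding balance + penalty = kr 43,503.7733… + kr 9,068.51… = kr 52,572.29

kr 52,572.29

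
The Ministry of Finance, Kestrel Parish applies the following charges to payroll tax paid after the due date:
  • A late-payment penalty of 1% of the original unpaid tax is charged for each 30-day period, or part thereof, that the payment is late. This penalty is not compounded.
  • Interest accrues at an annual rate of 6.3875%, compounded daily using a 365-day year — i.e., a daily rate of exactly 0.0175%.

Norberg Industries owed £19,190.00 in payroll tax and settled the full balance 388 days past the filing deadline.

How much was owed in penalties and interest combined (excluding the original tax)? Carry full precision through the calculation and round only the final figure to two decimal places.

Penalty periods: ⌈388/30⌉ = 13; penalty = 13 × 1% × £19,190.00 = £2,494.70
Interest: £19,190.00 × ((1 + 0.000175)^388 − 1) = £19,190.00 × 0.07025192… = £1,348.1343…
Penalties + interest = £2,494.7000 + £1,348.1343… = £3,842.83

£3,842.83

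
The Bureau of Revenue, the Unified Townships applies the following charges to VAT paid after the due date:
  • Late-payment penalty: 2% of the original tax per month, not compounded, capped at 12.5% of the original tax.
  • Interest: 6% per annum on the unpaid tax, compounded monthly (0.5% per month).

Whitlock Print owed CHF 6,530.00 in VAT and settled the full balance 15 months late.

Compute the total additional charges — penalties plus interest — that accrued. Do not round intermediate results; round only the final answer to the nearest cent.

Penalty (uncapped): 15 × 2% × CHF 6,530.00 = CHF 1,959.00; cap = 12.5% × CHF 6,530.00 = CHF 816.25 → penalty = CHF 816.25
Interest: CHF 6,530.00 × ((1 + 0.005)^15 − 1) = CHF 6,530.00 × 0.0776827… = CHF 507.2683…
Penalties + interest = CHF 816.2500 + CHF 507.2683… = CHF 1,323.52

CHF 1,323.52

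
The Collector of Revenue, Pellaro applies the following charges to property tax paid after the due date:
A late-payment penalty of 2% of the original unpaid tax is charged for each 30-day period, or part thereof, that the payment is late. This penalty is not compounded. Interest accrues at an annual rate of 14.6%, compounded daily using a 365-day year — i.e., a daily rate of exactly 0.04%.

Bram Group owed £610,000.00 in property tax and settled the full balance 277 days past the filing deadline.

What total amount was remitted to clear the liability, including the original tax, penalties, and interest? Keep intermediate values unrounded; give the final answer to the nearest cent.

Penalty periods: ⌈277/30⌉ = 10; penalty = 10 × 2% × £610,000.00 = £122,000.00
Interest: £610,000.00 × ((1 + 0.0004)^277 − 1) = £610,000.00 × 0.11714670… = £71,459.4874…
Total = £610,000.00 + £122,000.0000 + £71,459.4874… = £803,459.49

£803,459.49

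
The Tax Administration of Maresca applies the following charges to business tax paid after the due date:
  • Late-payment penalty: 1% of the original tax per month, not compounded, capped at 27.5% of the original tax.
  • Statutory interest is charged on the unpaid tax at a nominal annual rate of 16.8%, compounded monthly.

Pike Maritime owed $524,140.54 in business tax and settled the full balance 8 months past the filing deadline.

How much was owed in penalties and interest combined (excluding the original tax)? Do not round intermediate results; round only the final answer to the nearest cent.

$103,593.43

Penalty: 8 × 1% × $524,140.54 = $41,931.24… (below the 27.5% cap of $144,138.65…)
Interest (16.8%/yr ÷ 12 = 1.4%/month): $524,140.54 × ((1 + 0.014)^8 − 1) = $61,662.1907…
Penalties + interest = $41,931.2432 + $61,662.1907… = $103,593.43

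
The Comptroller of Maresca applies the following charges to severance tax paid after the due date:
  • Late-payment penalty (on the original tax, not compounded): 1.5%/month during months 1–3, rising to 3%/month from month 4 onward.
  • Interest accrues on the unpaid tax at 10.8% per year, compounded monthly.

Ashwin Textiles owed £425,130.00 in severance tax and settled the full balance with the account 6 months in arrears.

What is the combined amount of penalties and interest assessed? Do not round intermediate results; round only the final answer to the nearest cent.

Penalty, months 1–3: 3 × 1.5% × £425,130.00 = £19,130.85
Penalty, months 4–6: 3 × 3% × £425,130.00 = £38,261.70
Interest (10.8%/yr ÷ 12 = 0.9%/month): £425,130.00 × ((1 + 0.009)^6 − 1) = £23,479.7933…
Penalties + interest = £57,392.5500 + £23,479.7933… = £80,872.34

£80,872.34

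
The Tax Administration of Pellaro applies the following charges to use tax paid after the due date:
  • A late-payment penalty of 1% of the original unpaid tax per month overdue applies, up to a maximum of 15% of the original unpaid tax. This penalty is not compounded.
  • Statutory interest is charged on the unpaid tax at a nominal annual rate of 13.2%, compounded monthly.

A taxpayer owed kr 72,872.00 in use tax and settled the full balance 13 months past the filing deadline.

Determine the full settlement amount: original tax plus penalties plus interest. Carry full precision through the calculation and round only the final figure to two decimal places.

Penalty: 13 × 1% × kr 72,872.00 = kr 9,473.36 (below the 15% cap of kr 10,930.80)
Interest (13.2%/yr ÷ 12 = 1.1%/month): kr 72,872.00 × ((1 + 0.011)^13 − 1) = kr 11,136.9800…
Total = kr 72,872.00 + kr 9,473.3600 + kr 11,136.9800… = kr 93,482.34

kr 93,482.34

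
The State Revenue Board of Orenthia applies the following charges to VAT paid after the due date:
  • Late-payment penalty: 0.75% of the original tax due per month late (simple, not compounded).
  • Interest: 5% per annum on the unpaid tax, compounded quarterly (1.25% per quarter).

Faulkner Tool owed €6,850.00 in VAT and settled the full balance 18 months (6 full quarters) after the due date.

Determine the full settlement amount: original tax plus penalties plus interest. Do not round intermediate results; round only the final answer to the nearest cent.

Late-payment penalty = 0.75% × €6,850.00 × 18 mo = €924.75
Interest: €6,850.00 × ((1 + 0.0125)^6 − 1) = €6,850.00 × 0.0773832… = €530.0748…
Total = €6,850.00 + €924.7500 + €530.0748… = €8,304.82

€8,304.82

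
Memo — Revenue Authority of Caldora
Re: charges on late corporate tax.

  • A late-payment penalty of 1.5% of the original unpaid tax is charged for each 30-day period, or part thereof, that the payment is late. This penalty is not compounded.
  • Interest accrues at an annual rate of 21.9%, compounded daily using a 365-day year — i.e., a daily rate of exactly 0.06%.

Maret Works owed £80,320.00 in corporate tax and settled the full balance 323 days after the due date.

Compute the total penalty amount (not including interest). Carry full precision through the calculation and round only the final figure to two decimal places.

£13,252.80

Penalty periods: ⌈323/30⌉ = 11; penalty = 11 × 1.5% × £80,320.00 = £13,252.80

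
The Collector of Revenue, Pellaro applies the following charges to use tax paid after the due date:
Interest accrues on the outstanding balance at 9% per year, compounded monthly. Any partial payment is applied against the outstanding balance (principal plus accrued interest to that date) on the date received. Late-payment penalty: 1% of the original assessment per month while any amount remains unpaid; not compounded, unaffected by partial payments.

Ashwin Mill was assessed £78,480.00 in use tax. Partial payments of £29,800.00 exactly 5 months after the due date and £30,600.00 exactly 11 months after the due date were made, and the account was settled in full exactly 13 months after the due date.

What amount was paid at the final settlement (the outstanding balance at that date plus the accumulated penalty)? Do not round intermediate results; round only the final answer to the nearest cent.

£33,991.81

Monthly rate = 9% ÷ 12 = 0.75%
Balance at month 5: £78,480.0000 × (1 + 0.0075)^5 = £81,467.4773…
After £29,800.00 payment: £81,467.4773… − £29,800.00 = £51,667.4773…
Balance at month 11: £51,667.4773… × (1 + 0.0075)^6 = £54,036.5466…
After £30,600.00 payment: £54,036.5466… − £30,600.00 = £23,436.5466…
Balance at month 13: £23,436.5466… × (1 + 0.0075)^2 = £23,789.4132…
Penalty: 13 × 1% × £78,480.00 = £10,202.40
Final settlement = outstanding balance + penalty = £23,789.4132… + £10,202.40 = £33,991.81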